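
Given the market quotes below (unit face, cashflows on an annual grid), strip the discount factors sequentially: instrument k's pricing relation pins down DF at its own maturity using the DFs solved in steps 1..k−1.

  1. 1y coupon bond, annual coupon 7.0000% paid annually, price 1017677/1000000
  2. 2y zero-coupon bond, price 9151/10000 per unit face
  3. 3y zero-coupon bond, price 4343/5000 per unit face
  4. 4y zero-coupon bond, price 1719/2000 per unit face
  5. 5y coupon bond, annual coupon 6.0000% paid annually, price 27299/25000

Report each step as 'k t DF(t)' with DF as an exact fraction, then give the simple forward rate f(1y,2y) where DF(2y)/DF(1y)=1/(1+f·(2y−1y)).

step 1 [1y] bond c/1=7/100: DF=(1017677/1000000 − 7/100·(0))/(1+7/100) = 9511/10000 ≈ 0.951100
step 2 [2y] zero: DF = P = 9151/10000 ≈ 0.915100
step 3 [3y] zero: DF = P = 4343/5000 ≈ 0.868600
step 4 [4y] zero: DF = P = 1719/2000 ≈ 0.859500
step 5 [5y] bond c/1=3/50: DF=(27299/25000 − 3/50·(0.951100+0.915100+0.868600+0.859500))/(1+3/50) = 8267/10000 ≈ 0.826700

1 1 9511/10000
2 2 9151/10000
3 3 4343/5000
4 4 1719/2000
5 5 8267/10000
f(1y,2y) = ((9511/10000)/(9151/10000) − 1)/(1) = 360/9151 ≈ 3.9340%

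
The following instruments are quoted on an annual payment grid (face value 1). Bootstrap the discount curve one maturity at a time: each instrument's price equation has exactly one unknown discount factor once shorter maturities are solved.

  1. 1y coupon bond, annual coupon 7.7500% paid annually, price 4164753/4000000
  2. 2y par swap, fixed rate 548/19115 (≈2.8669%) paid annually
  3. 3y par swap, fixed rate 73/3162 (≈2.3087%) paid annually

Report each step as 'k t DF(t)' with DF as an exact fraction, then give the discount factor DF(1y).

step 1 [1y] bond c/1=31/400: DF=(4164753/4000000 − 31/400·(0))/(1+31/400) = 9663/10000 ≈ 0.966300
step 2 [2y] swap r/1=548/19115: DF=(1 − 548/19115·(0.966300))/(1+548/19115) = 2363/2500 ≈ 0.945200
step 3 [3y] swap r/1=73/3162: DF=(1 − 73/3162·(0.966300+0.945200))/(1+73/3162) = 9343/10000 ≈ 0.934300

1 1 9663/10000
2 2 2363/2500
3 3 9343/10000
DF(1y) = 9663/10000 ≈ 0.966300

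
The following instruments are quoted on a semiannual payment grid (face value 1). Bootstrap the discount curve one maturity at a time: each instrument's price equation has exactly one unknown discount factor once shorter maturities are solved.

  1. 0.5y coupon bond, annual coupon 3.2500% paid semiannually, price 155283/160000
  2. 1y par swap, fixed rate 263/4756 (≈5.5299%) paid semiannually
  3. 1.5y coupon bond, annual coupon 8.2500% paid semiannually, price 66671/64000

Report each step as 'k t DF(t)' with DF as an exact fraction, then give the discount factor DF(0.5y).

step 1 [0.5y] bond c/2=13/800: DF=(155283/160000 − 13/800·(0))/(1+13/800) = 191/200 ≈ 0.955000
step 2 [1y] swap r/2=263/9512: DF=(1 − 263/9512·(0.955000))/(1+263/9512) = 4737/5000 ≈ 0.947400
step 3 [1.5y] bond c/2=33/800: DF=(66671/64000 − 33/800·(0.955000+0.947400))/(1+33/800) = 9251/10000 ≈ 0.925100

1 1/2 191/200
2 1 4737/5000
3 3/2 9251/10000
DF(0.5y) = 191/200 ≈ 0.955000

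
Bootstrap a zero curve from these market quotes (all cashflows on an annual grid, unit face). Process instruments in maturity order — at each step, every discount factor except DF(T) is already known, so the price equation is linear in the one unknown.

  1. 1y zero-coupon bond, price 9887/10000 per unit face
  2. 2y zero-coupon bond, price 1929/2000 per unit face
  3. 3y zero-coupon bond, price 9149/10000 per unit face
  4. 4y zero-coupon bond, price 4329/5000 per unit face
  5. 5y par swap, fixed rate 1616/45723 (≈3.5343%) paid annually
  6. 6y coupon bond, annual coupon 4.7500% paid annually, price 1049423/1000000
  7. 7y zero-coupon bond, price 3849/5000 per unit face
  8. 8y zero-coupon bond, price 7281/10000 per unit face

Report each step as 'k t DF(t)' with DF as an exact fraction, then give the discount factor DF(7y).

step 1 [1y] zero: DF = P = 9887/10000 ≈ 0.988700
step 2 [2y] zero: DF = P = 1929/2000 ≈ 0.964500
step 3 [3y] zero: DF = P = 9149/10000 ≈ 0.914900
step 4 [4y] zero: DF = P = 4329/5000 ≈ 0.865800
step 5 [5y] swap r/1=1616/45723: DF=(1 − 1616/45723·(0.988700+0.964500+0.914900+0.865800))/(1+1616/45723) = 524/625 ≈ 0.838400
step 6 [6y] bond c/1=19/400: DF=(1049423/1000000 − 19/400·(0.988700+0.964500+0.914900+0.865800+0.838400))/(1+19/400) = 1589/2000 ≈ 0.794500
step 7 [7y] zero: DF = P = 3849/5000 ≈ 0.769800
step 8 [8y] zero: DF = P = 7281/10000 ≈ 0.728100

1 1 9887/10000
2 2 1929/2000
3 3 9149/10000
4 4 4329/5000
5 5 524/625
6 6 1589/2000
7 7 3849/5000
8 8 7281/10000
DF(7y) = 3849/5000 ≈ 0.769800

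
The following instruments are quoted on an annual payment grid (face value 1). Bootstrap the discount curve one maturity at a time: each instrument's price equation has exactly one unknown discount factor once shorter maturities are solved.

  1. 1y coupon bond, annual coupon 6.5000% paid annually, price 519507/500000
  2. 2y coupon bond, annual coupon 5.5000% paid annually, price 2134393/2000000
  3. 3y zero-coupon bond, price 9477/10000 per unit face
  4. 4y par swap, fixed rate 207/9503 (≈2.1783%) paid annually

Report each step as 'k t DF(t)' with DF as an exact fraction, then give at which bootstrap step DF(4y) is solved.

step 1 [1y] bond c/1=13/200: DF=(519507/500000 − 13/200·(0))/(1+13/200) = 2439/2500 ≈ 0.975600
step 2 [2y] bond c/1=11/200: DF=(2134393/2000000 − 11/200·(0.975600))/(1+11/200) = 9607/10000 ≈ 0.960700
step 3 [3y] zero: DF = P = 9477/10000 ≈ 0.947700
step 4 [4y] swap r/1=207/9503: DF=(1 − 207/9503·(0.975600+0.960700+0.947700))/(1+207/9503) = 2293/2500 ≈ 0.917200

1 1 2439/2500
2 2 9607/10000
3 3 9477/10000
4 4 2293/2500
DF(4y) is solved at step 4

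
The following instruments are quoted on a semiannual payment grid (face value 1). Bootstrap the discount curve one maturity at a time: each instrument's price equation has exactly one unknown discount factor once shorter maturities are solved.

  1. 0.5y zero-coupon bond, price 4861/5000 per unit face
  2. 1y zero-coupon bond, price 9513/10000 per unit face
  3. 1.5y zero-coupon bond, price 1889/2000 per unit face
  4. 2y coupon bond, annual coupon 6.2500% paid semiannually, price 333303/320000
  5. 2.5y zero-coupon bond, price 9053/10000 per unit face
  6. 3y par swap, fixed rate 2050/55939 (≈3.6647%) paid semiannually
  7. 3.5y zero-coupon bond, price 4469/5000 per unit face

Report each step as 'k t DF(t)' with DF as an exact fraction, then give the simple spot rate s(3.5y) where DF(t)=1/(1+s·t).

step 1 [0.5y] zero: DF = P = 4861/5000 ≈ 0.972200
step 2 [1y] zero: DF = P = 9513/10000 ≈ 0.951300
step 3 [1.5y] zero: DF = P = 1889/2000 ≈ 0.944500
step 4 [2y] bond c/2=1/32: DF=(333303/320000 − 1/32·(0.972200+0.951300+0.944500))/(1+1/32) = 9231/10000 ≈ 0.923100
step 5 [2.5y] zero: DF = P = 9053/10000 ≈ 0.905300
step 6 [3y] swap r/2=1025/55939: DF=(1 − 1025/55939·(0.972200+0.951300+0.944500+0.923100+0.905300))/(1+1025/55939) = 359/400 ≈ 0.897500
step 7 [3.5y] zero: DF = P = 4469/5000 ≈ 0.893800

1 1/2 4861/5000
2 1 9513/10000
3 3/2 1889/2000
4 2 9231/10000
5 5/2 9053/10000
6 3 359/400
7 7/2 4469/5000
s(3.5y) = (1/(4469/5000) − 1)/(7/2) = 1062/31283 ≈ 3.3948%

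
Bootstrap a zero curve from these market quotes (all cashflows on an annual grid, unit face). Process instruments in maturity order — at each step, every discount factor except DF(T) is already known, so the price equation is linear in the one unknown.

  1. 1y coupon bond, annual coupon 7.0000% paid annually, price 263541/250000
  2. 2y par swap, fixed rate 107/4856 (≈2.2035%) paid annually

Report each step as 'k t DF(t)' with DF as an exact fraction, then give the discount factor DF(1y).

1 1 2463/2500
2 2 2393/2500
DF(1y) = 2463/2500 ≈ 0.985200

step 1 [1y] bond c/1=7/100: DF=(263541/250000 − 7/100·(0))/(1+7/100) = 2463/2500 ≈ 0.985200
step 2 [2y] swap r/1=107/4856: DF=(1 − 107/4856·(0.985200))/(1+107/4856) = 2393/2500 ≈ 0.957200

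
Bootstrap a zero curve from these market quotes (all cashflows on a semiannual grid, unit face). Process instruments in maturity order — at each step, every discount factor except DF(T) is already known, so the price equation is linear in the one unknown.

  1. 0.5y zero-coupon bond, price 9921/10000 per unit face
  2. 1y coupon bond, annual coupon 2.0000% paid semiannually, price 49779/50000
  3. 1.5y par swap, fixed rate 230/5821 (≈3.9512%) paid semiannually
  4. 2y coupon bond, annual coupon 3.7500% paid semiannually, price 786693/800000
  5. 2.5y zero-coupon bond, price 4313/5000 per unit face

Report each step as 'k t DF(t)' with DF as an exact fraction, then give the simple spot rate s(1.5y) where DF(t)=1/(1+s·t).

1 1/2 9921/10000
2 1 9759/10000
3 3/2 377/400
4 2 9117/10000
5 5/2 4313/5000
s(1.5y) = (1/(377/400) − 1)/(3/2) = 46/1131 ≈ 4.0672%

step 1 [0.5y] zero: DF = P = 9921/10000 ≈ 0.992100
step 2 [1y] bond c/2=1/100: DF=(49779/50000 − 1/100·(0.992100))/(1+1/100) = 9759/10000 ≈ 0.975900
step 3 [1.5y] swap r/2=115/5821: DF=(1 − 115/5821·(0.992100+0.975900))/(1+115/5821) = 377/400 ≈ 0.942500
step 4 [2y] bond c/2=3/160: DF=(786693/800000 − 3/160·(0.992100+0.975900+0.942500))/(1+3/160) = 9117/10000 ≈ 0.911700
step 5 [2.5y] zero: DF = P = 4313/5000 ≈ 0.862600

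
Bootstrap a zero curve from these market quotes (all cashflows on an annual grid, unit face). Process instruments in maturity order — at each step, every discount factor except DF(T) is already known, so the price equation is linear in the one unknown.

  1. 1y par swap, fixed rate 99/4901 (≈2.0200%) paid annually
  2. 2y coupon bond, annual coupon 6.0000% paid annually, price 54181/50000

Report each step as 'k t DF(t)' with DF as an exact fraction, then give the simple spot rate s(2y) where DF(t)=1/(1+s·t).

1 1 4901/5000
2 2 2417/2500
s(2y) = (1/(2417/2500) − 1)/(2) = 83/4834 ≈ 1.7170%

step 1 [1y] swap r/1=99/4901: DF=(1 − 99/4901·(0))/(1+99/4901) = 4901/5000 ≈ 0.980200
step 2 [2y] bond c/1=3/50: DF=(54181/50000 − 3/50·(0.980200))/(1+3/50) = 2417/2500 ≈ 0.966800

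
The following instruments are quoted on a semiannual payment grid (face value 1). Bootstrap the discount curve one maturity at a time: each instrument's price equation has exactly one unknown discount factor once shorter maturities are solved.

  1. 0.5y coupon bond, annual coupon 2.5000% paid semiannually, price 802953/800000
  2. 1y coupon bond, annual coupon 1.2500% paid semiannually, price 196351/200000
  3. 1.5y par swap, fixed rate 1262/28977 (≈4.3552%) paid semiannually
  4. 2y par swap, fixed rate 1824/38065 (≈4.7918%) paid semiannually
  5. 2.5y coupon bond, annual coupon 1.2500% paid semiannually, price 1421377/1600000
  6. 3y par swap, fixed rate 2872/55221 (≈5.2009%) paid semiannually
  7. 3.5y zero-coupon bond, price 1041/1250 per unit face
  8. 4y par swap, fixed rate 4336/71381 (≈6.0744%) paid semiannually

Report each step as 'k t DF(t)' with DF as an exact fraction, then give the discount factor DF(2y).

step 1 [0.5y] bond c/2=1/80: DF=(802953/800000 − 1/80·(0))/(1+1/80) = 9913/10000 ≈ 0.991300
step 2 [1y] bond c/2=1/160: DF=(196351/200000 − 1/160·(0.991300))/(1+1/160) = 1939/2000 ≈ 0.969500
step 3 [1.5y] swap r/2=631/28977: DF=(1 − 631/28977·(0.991300+0.969500))/(1+631/28977) = 9369/10000 ≈ 0.936900
step 4 [2y] swap r/2=912/38065: DF=(1 − 912/38065·(0.991300+0.969500+0.936900))/(1+912/38065) = 568/625 ≈ 0.908800
step 5 [2.5y] bond c/2=1/160: DF=(1421377/1600000 − 1/160·(0.991300+0.969500+0.936900+0.908800))/(1+1/160) = 537/625 ≈ 0.859200
step 6 [3y] swap r/2=1436/55221: DF=(1 − 1436/55221·(0.991300+0.969500+0.936900+0.908800+0.859200))/(1+1436/55221) = 2141/2500 ≈ 0.856400
step 7 [3.5y] zero: DF = P = 1041/1250 ≈ 0.832800
step 8 [4y] swap r/2=2168/71381: DF=(1 − 2168/71381·(0.991300+0.969500+0.936900+0.908800+0.859200+0.856400+0.832800))/(1+2168/71381) = 979/1250 ≈ 0.783200

1 1/2 9913/10000
2 1 1939/2000
3 3/2 9369/10000
4 2 568/625
5 5/2 537/625
6 3 2141/2500
7 7/2 1041/1250
8 4 979/1250
DF(2y) = 568/625 ≈ 0.908800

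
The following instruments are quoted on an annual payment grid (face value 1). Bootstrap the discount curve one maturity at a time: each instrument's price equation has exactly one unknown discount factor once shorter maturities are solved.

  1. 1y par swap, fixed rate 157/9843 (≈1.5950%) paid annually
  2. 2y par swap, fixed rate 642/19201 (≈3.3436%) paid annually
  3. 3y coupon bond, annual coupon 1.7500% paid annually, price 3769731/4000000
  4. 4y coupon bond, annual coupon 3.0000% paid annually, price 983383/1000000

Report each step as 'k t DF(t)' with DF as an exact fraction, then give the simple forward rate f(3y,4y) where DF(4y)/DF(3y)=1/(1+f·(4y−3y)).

step 1 [1y] swap r/1=157/9843: DF=(1 − 157/9843·(0))/(1+157/9843) = 9843/10000 ≈ 0.984300
step 2 [2y] swap r/1=642/19201: DF=(1 − 642/19201·(0.984300))/(1+642/19201) = 4679/5000 ≈ 0.935800
step 3 [3y] bond c/1=7/400: DF=(3769731/4000000 − 7/400·(0.984300+0.935800))/(1+7/400) = 2233/2500 ≈ 0.893200
step 4 [4y] bond c/1=3/100: DF=(983383/1000000 − 3/100·(0.984300+0.935800+0.893200))/(1+3/100) = 1091/1250 ≈ 0.872800

1 1 9843/10000
2 2 4679/5000
3 3 2233/2500
4 4 1091/1250
f(3y,4y) = ((2233/2500)/(1091/1250) − 1)/(1) = 51/2182 ≈ 2.3373%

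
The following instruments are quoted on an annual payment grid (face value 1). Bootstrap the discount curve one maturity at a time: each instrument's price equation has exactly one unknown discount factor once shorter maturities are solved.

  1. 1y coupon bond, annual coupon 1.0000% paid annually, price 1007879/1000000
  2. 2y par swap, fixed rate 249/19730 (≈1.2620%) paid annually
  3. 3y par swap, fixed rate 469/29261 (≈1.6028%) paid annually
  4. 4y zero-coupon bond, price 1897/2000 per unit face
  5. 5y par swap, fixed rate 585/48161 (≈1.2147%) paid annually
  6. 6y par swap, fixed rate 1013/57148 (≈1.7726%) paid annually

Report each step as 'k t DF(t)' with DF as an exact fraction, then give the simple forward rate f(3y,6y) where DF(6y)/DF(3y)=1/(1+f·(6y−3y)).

1 1 9979/10000
2 2 9751/10000
3 3 9531/10000
4 4 1897/2000
5 5 1883/2000
6 6 8987/10000
f(3y,6y) = ((9531/10000)/(8987/10000) − 1)/(3) = 544/26961 ≈ 2.0177%

step 1 [1y] bond c/1=1/100: DF=(1007879/1000000 − 1/100·(0))/(1+1/100) = 9979/10000 ≈ 0.997900
step 2 [2y] swap r/1=249/19730: DF=(1 − 249/19730·(0.997900))/(1+249/19730) = 9751/10000 ≈ 0.975100
step 3 [3y] swap r/1=469/29261: DF=(1 − 469/29261·(0.997900+0.975100))/(1+469/29261) = 9531/10000 ≈ 0.953100
step 4 [4y] zero: DF = P = 1897/2000 ≈ 0.948500
step 5 [5y] swap r/1=585/48161: DF=(1 − 585/48161·(0.997900+0.975100+0.953100+0.948500))/(1+585/48161) = 1883/2000 ≈ 0.941500
step 6 [6y] swap r/1=1013/57148: DF=(1 − 1013/57148·(0.997900+0.975100+0.953100+0.948500+0.941500))/(1+1013/57148) = 8987/10000 ≈ 0.898700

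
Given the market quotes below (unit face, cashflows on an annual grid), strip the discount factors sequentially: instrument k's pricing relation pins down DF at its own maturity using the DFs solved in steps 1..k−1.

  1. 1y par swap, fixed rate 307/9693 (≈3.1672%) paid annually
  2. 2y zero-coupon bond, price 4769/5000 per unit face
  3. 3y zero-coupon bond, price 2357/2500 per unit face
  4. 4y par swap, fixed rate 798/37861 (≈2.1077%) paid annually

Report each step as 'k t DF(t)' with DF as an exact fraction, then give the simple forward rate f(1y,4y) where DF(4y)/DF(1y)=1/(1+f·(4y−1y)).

step 1 [1y] swap r/1=307/9693: DF=(1 − 307/9693·(0))/(1+307/9693) = 9693/10000 ≈ 0.969300
step 2 [2y] zero: DF = P = 4769/5000 ≈ 0.953800
step 3 [3y] zero: DF = P = 2357/2500 ≈ 0.942800
step 4 [4y] swap r/1=798/37861: DF=(1 − 798/37861·(0.969300+0.953800+0.942800))/(1+798/37861) = 4601/5000 ≈ 0.920200

1 1 9693/10000
2 2 4769/5000
3 3 2357/2500
4 4 4601/5000
f(1y,4y) = ((9693/10000)/(4601/5000) − 1)/(3) = 491/27606 ≈ 1.7786%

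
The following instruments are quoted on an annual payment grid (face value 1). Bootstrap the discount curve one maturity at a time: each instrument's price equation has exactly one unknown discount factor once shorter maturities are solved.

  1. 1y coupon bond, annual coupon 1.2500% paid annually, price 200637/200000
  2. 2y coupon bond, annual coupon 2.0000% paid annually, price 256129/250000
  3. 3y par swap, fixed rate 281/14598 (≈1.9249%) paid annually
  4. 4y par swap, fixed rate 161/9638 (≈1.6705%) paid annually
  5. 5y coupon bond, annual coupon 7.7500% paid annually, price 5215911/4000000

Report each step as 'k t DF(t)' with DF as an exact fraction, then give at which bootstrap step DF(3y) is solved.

step 1 [1y] bond c/1=1/80: DF=(200637/200000 − 1/80·(0))/(1+1/80) = 2477/2500 ≈ 0.990800
step 2 [2y] bond c/1=1/50: DF=(256129/250000 − 1/50·(0.990800))/(1+1/50) = 197/200 ≈ 0.985000
step 3 [3y] swap r/1=281/14598: DF=(1 − 281/14598·(0.990800+0.985000))/(1+281/14598) = 4719/5000 ≈ 0.943800
step 4 [4y] swap r/1=161/9638: DF=(1 − 161/9638·(0.990800+0.985000+0.943800))/(1+161/9638) = 2339/2500 ≈ 0.935600
step 5 [5y] bond c/1=31/400: DF=(5215911/4000000 − 31/400·(0.990800+0.985000+0.943800+0.935600))/(1+31/400) = 9329/10000 ≈ 0.932900

1 1 2477/2500
2 2 197/200
3 3 4719/5000
4 4 2339/2500
5 5 9329/10000
DF(3y) is solved at step 3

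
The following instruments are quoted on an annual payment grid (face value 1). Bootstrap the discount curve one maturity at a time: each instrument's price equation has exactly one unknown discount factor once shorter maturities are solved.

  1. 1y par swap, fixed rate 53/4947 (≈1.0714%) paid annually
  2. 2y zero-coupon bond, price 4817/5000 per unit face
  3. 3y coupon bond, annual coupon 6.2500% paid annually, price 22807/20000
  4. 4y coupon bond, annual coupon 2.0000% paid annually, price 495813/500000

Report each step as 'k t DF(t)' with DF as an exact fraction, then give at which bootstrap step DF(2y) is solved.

1 1 4947/5000
2 2 4817/5000
3 3 599/625
4 4 9151/10000
DF(2y) is solved at step 2

step 1 [1y] swap r/1=53/4947: DF=(1 − 53/4947·(0))/(1+53/4947) = 4947/5000 ≈ 0.989400
step 2 [2y] zero: DF = P = 4817/5000 ≈ 0.963400
step 3 [3y] bond c/1=1/16: DF=(22807/20000 − 1/16·(0.989400+0.963400))/(1+1/16) = 599/625 ≈ 0.958400
step 4 [4y] bond c/1=1/50: DF=(495813/500000 − 1/50·(0.989400+0.963400+0.958400))/(1+1/50) = 9151/10000 ≈ 0.915100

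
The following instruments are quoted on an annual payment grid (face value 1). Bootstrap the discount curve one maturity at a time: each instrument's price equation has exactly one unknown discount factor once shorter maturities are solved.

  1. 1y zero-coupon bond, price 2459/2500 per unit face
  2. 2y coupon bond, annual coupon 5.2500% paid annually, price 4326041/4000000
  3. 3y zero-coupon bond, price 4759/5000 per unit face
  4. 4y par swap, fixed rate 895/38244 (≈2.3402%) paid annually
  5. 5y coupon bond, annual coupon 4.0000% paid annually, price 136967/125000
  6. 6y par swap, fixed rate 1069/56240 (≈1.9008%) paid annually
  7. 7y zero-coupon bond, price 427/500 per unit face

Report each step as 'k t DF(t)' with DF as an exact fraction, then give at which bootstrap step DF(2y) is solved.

step 1 [1y] zero: DF = P = 2459/2500 ≈ 0.983600
step 2 [2y] bond c/1=21/400: DF=(4326041/4000000 − 21/400·(0.983600))/(1+21/400) = 1957/2000 ≈ 0.978500
step 3 [3y] zero: DF = P = 4759/5000 ≈ 0.951800
step 4 [4y] swap r/1=895/38244: DF=(1 − 895/38244·(0.983600+0.978500+0.951800))/(1+895/38244) = 1821/2000 ≈ 0.910500
step 5 [5y] bond c/1=1/25: DF=(136967/125000 − 1/25·(0.983600+0.978500+0.951800+0.910500))/(1+1/25) = 1813/2000 ≈ 0.906500
step 6 [6y] swap r/1=1069/56240: DF=(1 − 1069/56240·(0.983600+0.978500+0.951800+0.910500+0.906500))/(1+1069/56240) = 8931/10000 ≈ 0.893100
step 7 [7y] zero: DF = P = 427/500 ≈ 0.854000

1 1 2459/2500
2 2 1957/2000
3 3 4759/5000
4 4 1821/2000
5 5 1813/2000
6 6 8931/10000
7 7 427/500
DF(2y) is solved at step 2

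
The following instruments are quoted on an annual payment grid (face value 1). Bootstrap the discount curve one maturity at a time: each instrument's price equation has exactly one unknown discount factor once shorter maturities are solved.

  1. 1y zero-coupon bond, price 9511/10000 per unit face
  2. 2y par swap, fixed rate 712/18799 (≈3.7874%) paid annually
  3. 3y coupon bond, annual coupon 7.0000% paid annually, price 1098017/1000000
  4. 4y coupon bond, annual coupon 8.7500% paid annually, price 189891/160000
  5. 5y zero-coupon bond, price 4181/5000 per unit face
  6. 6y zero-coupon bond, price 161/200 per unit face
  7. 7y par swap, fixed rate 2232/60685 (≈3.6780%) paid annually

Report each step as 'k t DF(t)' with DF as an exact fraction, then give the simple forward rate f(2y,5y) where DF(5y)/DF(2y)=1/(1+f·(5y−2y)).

1 1 9511/10000
2 2 1161/1250
3 3 1129/1250
4 4 4337/5000
5 5 4181/5000
6 6 161/200
7 7 971/1250
f(2y,5y) = ((1161/1250)/(4181/5000) − 1)/(3) = 463/12543 ≈ 3.6913%

step 1 [1y] zero: DF = P = 9511/10000 ≈ 0.951100
step 2 [2y] swap r/1=712/18799: DF=(1 − 712/18799·(0.951100))/(1+712/18799) = 1161/1250 ≈ 0.928800
step 3 [3y] bond c/1=7/100: DF=(1098017/1000000 − 7/100·(0.951100+0.928800))/(1+7/100) = 1129/1250 ≈ 0.903200
step 4 [4y] bond c/1=7/80: DF=(189891/160000 − 7/80·(0.951100+0.928800+0.903200))/(1+7/80) = 4337/5000 ≈ 0.867400
step 5 [5y] zero: DF = P = 4181/5000 ≈ 0.836200
step 6 [6y] zero: DF = P = 161/200 ≈ 0.805000
step 7 [7y] swap r/1=2232/60685: DF=(1 − 2232/60685·(0.951100+0.928800+0.903200+0.867400+0.836200+0.805000))/(1+2232/60685) = 971/1250 ≈ 0.776800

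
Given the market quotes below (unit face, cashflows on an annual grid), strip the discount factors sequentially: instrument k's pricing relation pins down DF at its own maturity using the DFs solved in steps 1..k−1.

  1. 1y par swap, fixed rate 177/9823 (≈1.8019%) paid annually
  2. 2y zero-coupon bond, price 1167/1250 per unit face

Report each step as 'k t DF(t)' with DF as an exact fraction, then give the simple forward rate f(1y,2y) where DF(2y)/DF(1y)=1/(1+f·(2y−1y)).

1 1 9823/10000
2 2 1167/1250
f(1y,2y) = ((9823/10000)/(1167/1250) − 1)/(1) = 487/9336 ≈ 5.2164%

step 1 [1y] swap r/1=177/9823: DF=(1 − 177/9823·(0))/(1+177/9823) = 9823/10000 ≈ 0.982300
step 2 [2y] zero: DF = P = 1167/1250 ≈ 0.933600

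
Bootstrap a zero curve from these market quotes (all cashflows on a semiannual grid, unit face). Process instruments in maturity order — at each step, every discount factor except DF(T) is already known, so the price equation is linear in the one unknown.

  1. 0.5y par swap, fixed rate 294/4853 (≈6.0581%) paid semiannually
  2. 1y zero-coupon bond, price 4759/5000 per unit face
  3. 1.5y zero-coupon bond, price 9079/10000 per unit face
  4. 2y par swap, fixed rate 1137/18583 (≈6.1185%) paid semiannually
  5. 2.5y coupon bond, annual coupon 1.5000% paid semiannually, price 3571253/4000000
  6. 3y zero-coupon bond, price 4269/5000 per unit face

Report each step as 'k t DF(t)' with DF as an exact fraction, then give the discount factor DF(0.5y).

step 1 [0.5y] swap r/2=147/4853: DF=(1 − 147/4853·(0))/(1+147/4853) = 4853/5000 ≈ 0.970600
step 2 [1y] zero: DF = P = 4759/5000 ≈ 0.951800
step 3 [1.5y] zero: DF = P = 9079/10000 ≈ 0.907900
step 4 [2y] swap r/2=1137/37166: DF=(1 − 1137/37166·(0.970600+0.951800+0.907900))/(1+1137/37166) = 8863/10000 ≈ 0.886300
step 5 [2.5y] bond c/2=3/400: DF=(3571253/4000000 − 3/400·(0.970600+0.951800+0.907900+0.886300))/(1+3/400) = 1717/2000 ≈ 0.858500
step 6 [3y] zero: DF = P = 4269/5000 ≈ 0.853800

1 1/2 4853/5000
2 1 4759/5000
3 3/2 9079/10000
4 2 8863/10000
5 5/2 1717/2000
6 3 4269/5000
DF(0.5y) = 4853/5000 ≈ 0.970600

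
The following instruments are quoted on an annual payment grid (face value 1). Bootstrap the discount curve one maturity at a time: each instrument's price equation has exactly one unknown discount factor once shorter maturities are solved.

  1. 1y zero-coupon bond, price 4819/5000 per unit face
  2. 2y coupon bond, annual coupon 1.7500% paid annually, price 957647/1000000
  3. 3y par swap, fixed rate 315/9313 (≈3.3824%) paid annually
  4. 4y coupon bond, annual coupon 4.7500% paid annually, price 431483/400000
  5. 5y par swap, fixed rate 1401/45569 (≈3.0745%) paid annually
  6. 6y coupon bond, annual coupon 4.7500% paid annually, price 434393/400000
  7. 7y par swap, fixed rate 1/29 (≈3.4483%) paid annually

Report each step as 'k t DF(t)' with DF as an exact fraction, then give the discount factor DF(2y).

step 1 [1y] zero: DF = P = 4819/5000 ≈ 0.963800
step 2 [2y] bond c/1=7/400: DF=(957647/1000000 − 7/400·(0.963800))/(1+7/400) = 4623/5000 ≈ 0.924600
step 3 [3y] swap r/1=315/9313: DF=(1 − 315/9313·(0.963800+0.924600))/(1+315/9313) = 1811/2000 ≈ 0.905500
step 4 [4y] bond c/1=19/400: DF=(431483/400000 − 19/400·(0.963800+0.924600+0.905500))/(1+19/400) = 9031/10000 ≈ 0.903100
step 5 [5y] swap r/1=1401/45569: DF=(1 − 1401/45569·(0.963800+0.924600+0.905500+0.903100))/(1+1401/45569) = 8599/10000 ≈ 0.859900
step 6 [6y] bond c/1=19/400: DF=(434393/400000 − 19/400·(0.963800+0.924600+0.905500+0.903100+0.859900))/(1+19/400) = 8301/10000 ≈ 0.830100
step 7 [7y] swap r/1=1/29: DF=(1 − 1/29·(0.963800+0.924600+0.905500+0.903100+0.859900+0.830100))/(1+1/29) = 7871/10000 ≈ 0.787100

1 1 4819/5000
2 2 4623/5000
3 3 1811/2000
4 4 9031/10000
5 5 8599/10000
6 6 8301/10000
7 7 7871/10000
DF(2y) = 4623/5000 ≈ 0.924600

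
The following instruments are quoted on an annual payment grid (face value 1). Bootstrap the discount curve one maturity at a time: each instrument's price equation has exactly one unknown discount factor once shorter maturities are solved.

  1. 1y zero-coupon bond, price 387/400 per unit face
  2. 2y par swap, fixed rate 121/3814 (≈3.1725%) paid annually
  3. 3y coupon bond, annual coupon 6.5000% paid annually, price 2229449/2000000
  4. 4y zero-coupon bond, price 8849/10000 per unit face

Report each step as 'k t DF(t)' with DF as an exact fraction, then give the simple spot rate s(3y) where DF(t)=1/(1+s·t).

1 1 387/400
2 2 1879/2000
3 3 9303/10000
4 4 8849/10000
s(3y) = (1/(9303/10000) − 1)/(3) = 697/27909 ≈ 2.4974%

step 1 [1y] zero: DF = P = 387/400 ≈ 0.967500
step 2 [2y] swap r/1=121/3814: DF=(1 − 121/3814·(0.967500))/(1+121/3814) = 1879/2000 ≈ 0.939500
step 3 [3y] bond c/1=13/200: DF=(2229449/2000000 − 13/200·(0.967500+0.939500))/(1+13/200) = 9303/10000 ≈ 0.930300
step 4 [4y] zero: DF = P = 8849/10000 ≈ 0.884900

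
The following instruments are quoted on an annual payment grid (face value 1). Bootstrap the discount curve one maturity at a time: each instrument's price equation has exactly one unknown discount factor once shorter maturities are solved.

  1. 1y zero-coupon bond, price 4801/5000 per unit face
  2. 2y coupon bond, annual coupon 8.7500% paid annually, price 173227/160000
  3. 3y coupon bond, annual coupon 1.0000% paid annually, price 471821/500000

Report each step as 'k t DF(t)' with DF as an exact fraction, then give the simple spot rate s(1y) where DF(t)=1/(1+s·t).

step 1 [1y] zero: DF = P = 4801/5000 ≈ 0.960200
step 2 [2y] bond c/1=7/80: DF=(173227/160000 − 7/80·(0.960200))/(1+7/80) = 9183/10000 ≈ 0.918300
step 3 [3y] bond c/1=1/100: DF=(471821/500000 − 1/100·(0.960200+0.918300))/(1+1/100) = 9157/10000 ≈ 0.915700

1 1 4801/5000
2 2 9183/10000
3 3 9157/10000
s(1y) = (1/(4801/5000) − 1)/(1) = 199/4801 ≈ 4.1450%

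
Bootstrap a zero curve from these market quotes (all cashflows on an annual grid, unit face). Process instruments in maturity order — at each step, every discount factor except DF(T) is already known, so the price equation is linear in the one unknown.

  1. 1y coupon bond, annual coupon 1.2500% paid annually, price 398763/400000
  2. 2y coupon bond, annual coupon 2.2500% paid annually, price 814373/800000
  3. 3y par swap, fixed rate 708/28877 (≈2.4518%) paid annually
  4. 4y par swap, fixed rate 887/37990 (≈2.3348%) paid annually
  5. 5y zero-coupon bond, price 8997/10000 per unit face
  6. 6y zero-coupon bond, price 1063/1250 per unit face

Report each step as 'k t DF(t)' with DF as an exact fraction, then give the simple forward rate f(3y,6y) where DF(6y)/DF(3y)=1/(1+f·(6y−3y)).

step 1 [1y] bond c/1=1/80: DF=(398763/400000 − 1/80·(0))/(1+1/80) = 4923/5000 ≈ 0.984600
step 2 [2y] bond c/1=9/400: DF=(814373/800000 − 9/400·(0.984600))/(1+9/400) = 9739/10000 ≈ 0.973900
step 3 [3y] swap r/1=708/28877: DF=(1 − 708/28877·(0.984600+0.973900))/(1+708/28877) = 2323/2500 ≈ 0.929200
step 4 [4y] swap r/1=887/37990: DF=(1 − 887/37990·(0.984600+0.973900+0.929200))/(1+887/37990) = 9113/10000 ≈ 0.911300
step 5 [5y] zero: DF = P = 8997/10000 ≈ 0.899700
step 6 [6y] zero: DF = P = 1063/1250 ≈ 0.850400

1 1 4923/5000
2 2 9739/10000
3 3 2323/2500
4 4 9113/10000
5 5 8997/10000
6 6 1063/1250
f(3y,6y) = ((2323/2500)/(1063/1250) − 1)/(3) = 197/6378 ≈ 3.0887%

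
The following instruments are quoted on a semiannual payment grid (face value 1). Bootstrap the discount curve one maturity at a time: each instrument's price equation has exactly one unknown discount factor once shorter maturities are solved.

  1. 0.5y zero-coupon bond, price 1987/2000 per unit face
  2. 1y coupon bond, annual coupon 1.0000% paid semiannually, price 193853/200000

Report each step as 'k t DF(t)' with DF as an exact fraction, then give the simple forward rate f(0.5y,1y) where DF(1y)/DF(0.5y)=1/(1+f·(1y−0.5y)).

1 1/2 1987/2000
2 1 1919/2000
f(0.5y,1y) = ((1987/2000)/(1919/2000) − 1)/(1/2) = 136/1919 ≈ 7.0870%

step 1 [0.5y] zero: DF = P = 1987/2000 ≈ 0.993500
step 2 [1y] bond c/2=1/200: DF=(193853/200000 − 1/200·(0.993500))/(1+1/200) = 1919/2000 ≈ 0.959500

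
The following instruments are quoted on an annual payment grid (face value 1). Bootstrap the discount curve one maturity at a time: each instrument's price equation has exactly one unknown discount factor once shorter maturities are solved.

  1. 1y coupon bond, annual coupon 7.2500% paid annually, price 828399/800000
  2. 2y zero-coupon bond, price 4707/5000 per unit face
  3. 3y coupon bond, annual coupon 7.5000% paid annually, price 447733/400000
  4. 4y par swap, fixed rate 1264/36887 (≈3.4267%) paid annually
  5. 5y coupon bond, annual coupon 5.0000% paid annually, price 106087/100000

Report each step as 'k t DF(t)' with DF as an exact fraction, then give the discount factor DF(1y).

1 1 1931/2000
2 2 4707/5000
3 3 4541/5000
4 4 546/625
5 5 8347/10000
DF(1y) = 1931/2000 ≈ 0.965500

step 1 [1y] bond c/1=29/400: DF=(828399/800000 − 29/400·(0))/(1+29/400) = 1931/2000 ≈ 0.965500
step 2 [2y] zero: DF = P = 4707/5000 ≈ 0.941400
step 3 [3y] bond c/1=3/40: DF=(447733/400000 − 3/40·(0.965500+0.941400))/(1+3/40) = 4541/5000 ≈ 0.908200
step 4 [4y] swap r/1=1264/36887: DF=(1 − 1264/36887·(0.965500+0.941400+0.908200))/(1+1264/36887) = 546/625 ≈ 0.873600
step 5 [5y] bond c/1=1/20: DF=(106087/100000 − 1/20·(0.965500+0.941400+0.908200+0.873600))/(1+1/20) = 8347/10000 ≈ 0.834700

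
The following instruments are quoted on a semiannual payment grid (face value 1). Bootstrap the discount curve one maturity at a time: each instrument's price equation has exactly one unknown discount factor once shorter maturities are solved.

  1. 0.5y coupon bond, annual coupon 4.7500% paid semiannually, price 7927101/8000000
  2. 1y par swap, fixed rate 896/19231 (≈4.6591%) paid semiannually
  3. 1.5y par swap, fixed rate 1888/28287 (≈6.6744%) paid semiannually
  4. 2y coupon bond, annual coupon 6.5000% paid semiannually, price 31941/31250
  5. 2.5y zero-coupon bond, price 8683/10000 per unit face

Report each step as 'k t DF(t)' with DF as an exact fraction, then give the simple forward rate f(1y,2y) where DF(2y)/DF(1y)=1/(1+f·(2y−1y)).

1 1/2 9679/10000
2 1 597/625
3 3/2 566/625
4 2 9009/10000
5 5/2 8683/10000
f(1y,2y) = ((597/625)/(9009/10000) − 1)/(1) = 181/3003 ≈ 6.0273%

step 1 [0.5y] bond c/2=19/800: DF=(7927101/8000000 − 19/800·(0))/(1+19/800) = 9679/10000 ≈ 0.967900
step 2 [1y] swap r/2=448/19231: DF=(1 − 448/19231·(0.967900))/(1+448/19231) = 597/625 ≈ 0.955200
step 3 [1.5y] swap r/2=944/28287: DF=(1 − 944/28287·(0.967900+0.955200))/(1+944/28287) = 566/625 ≈ 0.905600
step 4 [2y] bond c/2=13/400: DF=(31941/31250 − 13/400·(0.967900+0.955200+0.905600))/(1+13/400) = 9009/10000 ≈ 0.900900
step 5 [2.5y] zero: DF = P = 8683/10000 ≈ 0.868300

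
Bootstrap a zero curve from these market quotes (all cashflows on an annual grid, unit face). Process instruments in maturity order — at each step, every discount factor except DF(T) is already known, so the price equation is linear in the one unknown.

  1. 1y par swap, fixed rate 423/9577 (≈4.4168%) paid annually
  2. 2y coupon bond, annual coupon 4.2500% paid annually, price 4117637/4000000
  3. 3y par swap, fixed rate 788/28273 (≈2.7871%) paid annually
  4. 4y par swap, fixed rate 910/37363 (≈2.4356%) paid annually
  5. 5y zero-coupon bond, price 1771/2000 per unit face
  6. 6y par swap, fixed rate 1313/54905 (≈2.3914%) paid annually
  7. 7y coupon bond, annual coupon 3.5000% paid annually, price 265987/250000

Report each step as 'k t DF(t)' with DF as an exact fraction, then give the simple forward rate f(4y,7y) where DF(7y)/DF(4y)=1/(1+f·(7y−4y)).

step 1 [1y] swap r/1=423/9577: DF=(1 − 423/9577·(0))/(1+423/9577) = 9577/10000 ≈ 0.957700
step 2 [2y] bond c/1=17/400: DF=(4117637/4000000 − 17/400·(0.957700))/(1+17/400) = 2371/2500 ≈ 0.948400
step 3 [3y] swap r/1=788/28273: DF=(1 − 788/28273·(0.957700+0.948400))/(1+788/28273) = 2303/2500 ≈ 0.921200
step 4 [4y] swap r/1=910/37363: DF=(1 − 910/37363·(0.957700+0.948400+0.921200))/(1+910/37363) = 909/1000 ≈ 0.909000
step 5 [5y] zero: DF = P = 1771/2000 ≈ 0.885500
step 6 [6y] swap r/1=1313/54905: DF=(1 − 1313/54905·(0.957700+0.948400+0.921200+0.909000+0.885500))/(1+1313/54905) = 8687/10000 ≈ 0.868700
step 7 [7y] bond c/1=7/200: DF=(265987/250000 − 7/200·(0.957700+0.948400+0.921200+0.909000+0.885500+0.868700))/(1+7/200) = 8423/10000 ≈ 0.842300

1 1 9577/10000
2 2 2371/2500
3 3 2303/2500
4 4 909/1000
5 5 1771/2000
6 6 8687/10000
7 7 8423/10000
f(4y,7y) = ((909/1000)/(8423/10000) − 1)/(3) = 667/25269 ≈ 2.6396%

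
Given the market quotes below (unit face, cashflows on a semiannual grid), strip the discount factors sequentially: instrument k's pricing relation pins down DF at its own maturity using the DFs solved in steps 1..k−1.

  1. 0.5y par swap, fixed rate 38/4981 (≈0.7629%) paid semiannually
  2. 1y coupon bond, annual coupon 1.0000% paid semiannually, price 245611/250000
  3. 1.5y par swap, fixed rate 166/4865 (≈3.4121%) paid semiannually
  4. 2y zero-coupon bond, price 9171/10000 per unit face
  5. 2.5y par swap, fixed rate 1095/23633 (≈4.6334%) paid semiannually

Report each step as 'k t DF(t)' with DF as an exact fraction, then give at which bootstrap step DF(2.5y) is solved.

step 1 [0.5y] swap r/2=19/4981: DF=(1 − 19/4981·(0))/(1+19/4981) = 4981/5000 ≈ 0.996200
step 2 [1y] bond c/2=1/200: DF=(245611/250000 − 1/200·(0.996200))/(1+1/200) = 4863/5000 ≈ 0.972600
step 3 [1.5y] swap r/2=83/4865: DF=(1 − 83/4865·(0.996200+0.972600))/(1+83/4865) = 4751/5000 ≈ 0.950200
step 4 [2y] zero: DF = P = 9171/10000 ≈ 0.917100
step 5 [2.5y] swap r/2=1095/47266: DF=(1 − 1095/47266·(0.996200+0.972600+0.950200+0.917100))/(1+1095/47266) = 1781/2000 ≈ 0.890500

1 1/2 4981/5000
2 1 4863/5000
3 3/2 4751/5000
4 2 9171/10000
5 5/2 1781/2000
DF(2.5y) is solved at step 5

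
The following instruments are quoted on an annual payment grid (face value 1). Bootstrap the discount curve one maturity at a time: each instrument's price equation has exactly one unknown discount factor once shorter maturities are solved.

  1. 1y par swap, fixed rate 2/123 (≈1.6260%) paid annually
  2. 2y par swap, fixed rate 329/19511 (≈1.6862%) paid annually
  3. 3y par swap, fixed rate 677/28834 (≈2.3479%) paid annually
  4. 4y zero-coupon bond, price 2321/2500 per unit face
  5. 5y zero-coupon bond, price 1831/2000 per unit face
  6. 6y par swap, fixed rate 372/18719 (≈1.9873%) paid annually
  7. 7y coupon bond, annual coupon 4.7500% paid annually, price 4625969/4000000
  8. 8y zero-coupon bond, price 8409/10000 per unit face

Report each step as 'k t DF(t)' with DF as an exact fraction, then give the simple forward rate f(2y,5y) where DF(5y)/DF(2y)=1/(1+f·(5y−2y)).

step 1 [1y] swap r/1=2/123: DF=(1 − 2/123·(0))/(1+2/123) = 123/125 ≈ 0.984000
step 2 [2y] swap r/1=329/19511: DF=(1 − 329/19511·(0.984000))/(1+329/19511) = 9671/10000 ≈ 0.967100
step 3 [3y] swap r/1=677/28834: DF=(1 − 677/28834·(0.984000+0.967100))/(1+677/28834) = 9323/10000 ≈ 0.932300
step 4 [4y] zero: DF = P = 2321/2500 ≈ 0.928400
step 5 [5y] zero: DF = P = 1831/2000 ≈ 0.915500
step 6 [6y] swap r/1=372/18719: DF=(1 − 372/18719·(0.984000+0.967100+0.932300+0.928400+0.915500))/(1+372/18719) = 2221/2500 ≈ 0.888400
step 7 [7y] bond c/1=19/400: DF=(4625969/4000000 − 19/400·(0.984000+0.967100+0.932300+0.928400+0.915500+0.888400))/(1+19/400) = 4247/5000 ≈ 0.849400
step 8 [8y] zero: DF = P = 8409/10000 ≈ 0.840900

1 1 123/125
2 2 9671/10000
3 3 9323/10000
4 4 2321/2500
5 5 1831/2000
6 6 2221/2500
7 7 4247/5000
8 8 8409/10000
f(2y,5y) = ((9671/10000)/(1831/2000) − 1)/(3) = 172/9155 ≈ 1.8788%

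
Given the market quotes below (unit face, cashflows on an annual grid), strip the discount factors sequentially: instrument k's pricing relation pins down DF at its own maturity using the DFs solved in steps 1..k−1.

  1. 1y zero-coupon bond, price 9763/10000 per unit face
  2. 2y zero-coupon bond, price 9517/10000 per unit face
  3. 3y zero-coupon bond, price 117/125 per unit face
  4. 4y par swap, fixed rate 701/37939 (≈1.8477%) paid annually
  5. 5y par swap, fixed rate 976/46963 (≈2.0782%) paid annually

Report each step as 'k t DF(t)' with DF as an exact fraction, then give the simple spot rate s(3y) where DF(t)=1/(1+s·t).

1 1 9763/10000
2 2 9517/10000
3 3 117/125
4 4 9299/10000
5 5 564/625
s(3y) = (1/(117/125) − 1)/(3) = 8/351 ≈ 2.2792%

step 1 [1y] zero: DF = P = 9763/10000 ≈ 0.976300
step 2 [2y] zero: DF = P = 9517/10000 ≈ 0.951700
step 3 [3y] zero: DF = P = 117/125 ≈ 0.936000
step 4 [4y] swap r/1=701/37939: DF=(1 − 701/37939·(0.976300+0.951700+0.936000))/(1+701/37939) = 9299/10000 ≈ 0.929900
step 5 [5y] swap r/1=976/46963: DF=(1 − 976/46963·(0.976300+0.951700+0.936000+0.929900))/(1+976/46963) = 564/625 ≈ 0.902400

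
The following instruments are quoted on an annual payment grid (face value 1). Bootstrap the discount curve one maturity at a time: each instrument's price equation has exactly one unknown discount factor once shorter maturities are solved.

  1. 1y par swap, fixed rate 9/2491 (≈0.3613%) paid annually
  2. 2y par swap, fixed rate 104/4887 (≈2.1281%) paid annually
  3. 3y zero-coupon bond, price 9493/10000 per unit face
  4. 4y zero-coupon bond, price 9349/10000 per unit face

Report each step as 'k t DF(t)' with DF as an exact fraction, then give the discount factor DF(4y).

step 1 [1y] swap r/1=9/2491: DF=(1 − 9/2491·(0))/(1+9/2491) = 2491/2500 ≈ 0.996400
step 2 [2y] swap r/1=104/4887: DF=(1 − 104/4887·(0.996400))/(1+104/4887) = 599/625 ≈ 0.958400
step 3 [3y] zero: DF = P = 9493/10000 ≈ 0.949300
step 4 [4y] zero: DF = P = 9349/10000 ≈ 0.934900

1 1 2491/2500
2 2 599/625
3 3 9493/10000
4 4 9349/10000
DF(4y) = 9349/10000 ≈ 0.934900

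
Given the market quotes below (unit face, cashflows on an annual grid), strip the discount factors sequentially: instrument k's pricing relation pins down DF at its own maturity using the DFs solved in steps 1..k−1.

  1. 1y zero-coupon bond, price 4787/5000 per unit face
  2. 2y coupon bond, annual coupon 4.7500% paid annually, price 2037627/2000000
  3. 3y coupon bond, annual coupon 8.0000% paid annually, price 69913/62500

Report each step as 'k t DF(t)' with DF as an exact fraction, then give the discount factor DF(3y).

step 1 [1y] zero: DF = P = 4787/5000 ≈ 0.957400
step 2 [2y] bond c/1=19/400: DF=(2037627/2000000 − 19/400·(0.957400))/(1+19/400) = 2323/2500 ≈ 0.929200
step 3 [3y] bond c/1=2/25: DF=(69913/62500 − 2/25·(0.957400+0.929200))/(1+2/25) = 112/125 ≈ 0.896000

1 1 4787/5000
2 2 2323/2500
3 3 112/125
DF(3y) = 112/125 ≈ 0.896000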